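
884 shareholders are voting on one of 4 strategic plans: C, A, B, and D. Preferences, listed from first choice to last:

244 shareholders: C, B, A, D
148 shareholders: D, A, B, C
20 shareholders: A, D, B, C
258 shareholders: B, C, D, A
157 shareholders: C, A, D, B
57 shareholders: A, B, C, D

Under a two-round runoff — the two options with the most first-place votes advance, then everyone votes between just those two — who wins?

Round 1 first-place votes: C 401, A 77, B 258, D 148.
C and B advance.
Runoff: C is preferred to B by 401 voters; B by 483.
B wins the runoff.

B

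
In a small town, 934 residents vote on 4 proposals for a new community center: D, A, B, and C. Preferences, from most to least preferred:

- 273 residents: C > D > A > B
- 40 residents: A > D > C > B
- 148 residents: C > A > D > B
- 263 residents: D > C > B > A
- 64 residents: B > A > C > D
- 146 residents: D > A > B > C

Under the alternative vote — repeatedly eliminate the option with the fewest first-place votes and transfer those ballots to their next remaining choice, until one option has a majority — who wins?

C

Round 1: D 409, A 40, B 64, C 421. Eliminate A.
Round 2: D 449, B 64, C 421. Eliminate B.
Round 3: D 449, C 485. C has a majority.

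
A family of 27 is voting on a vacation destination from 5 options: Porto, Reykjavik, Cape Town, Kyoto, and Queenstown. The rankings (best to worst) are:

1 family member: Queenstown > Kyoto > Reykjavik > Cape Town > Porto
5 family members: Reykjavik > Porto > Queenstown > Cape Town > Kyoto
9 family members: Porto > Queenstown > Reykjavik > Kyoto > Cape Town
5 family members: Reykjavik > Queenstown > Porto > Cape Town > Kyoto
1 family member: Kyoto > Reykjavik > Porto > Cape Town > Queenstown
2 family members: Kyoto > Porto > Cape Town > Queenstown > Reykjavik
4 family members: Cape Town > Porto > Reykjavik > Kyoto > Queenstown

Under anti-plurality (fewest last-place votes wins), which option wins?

Porto

Last-place votes: Porto 1, Reykjavik 2, Cape Town 9, Kyoto 10, Queenstown 5.
Porto is ranked last by the fewest voters, so Porto wins.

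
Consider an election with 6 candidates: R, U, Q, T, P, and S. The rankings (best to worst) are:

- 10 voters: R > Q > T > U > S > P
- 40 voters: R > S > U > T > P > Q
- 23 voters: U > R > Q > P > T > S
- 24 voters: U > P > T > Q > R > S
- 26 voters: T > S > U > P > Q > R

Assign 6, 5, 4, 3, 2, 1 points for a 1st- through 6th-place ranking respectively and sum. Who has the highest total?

U

R: 10·6 + 40·6 + 23·5 + 24·2 + 26·1 = 489
U: 10·3 + 40·4 + 23·6 + 24·6 + 26·4 = 576
Q: 10·5 + 40·1 + 23·4 + 24·3 + 26·2 = 306
T: 10·4 + 40·3 + 23·2 + 24·4 + 26·6 = 458
P: 10·1 + 40·2 + 23·3 + 24·5 + 26·3 = 357
S: 10·2 + 40·5 + 23·1 + 24·1 + 26·5 = 397
U has the highest Borda score (576).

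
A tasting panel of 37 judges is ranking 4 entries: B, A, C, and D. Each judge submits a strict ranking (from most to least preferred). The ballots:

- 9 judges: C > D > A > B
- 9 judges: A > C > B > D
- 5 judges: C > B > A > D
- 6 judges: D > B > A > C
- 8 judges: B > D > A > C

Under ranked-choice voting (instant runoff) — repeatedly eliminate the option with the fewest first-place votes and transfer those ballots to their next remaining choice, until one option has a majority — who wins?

Round 1: B 8, A 9, C 14, D 6. Eliminate D.
Round 2: B 14, A 9, C 14. Eliminate A.
Round 3: B 14, C 23. C has a majority.

C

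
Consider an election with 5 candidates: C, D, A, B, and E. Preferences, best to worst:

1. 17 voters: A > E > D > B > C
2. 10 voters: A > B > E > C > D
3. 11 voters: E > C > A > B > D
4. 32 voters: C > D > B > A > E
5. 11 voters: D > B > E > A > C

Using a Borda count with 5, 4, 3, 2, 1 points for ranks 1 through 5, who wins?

D

C: 17·1 + 10·2 + 11·4 + 32·5 + 11·1 = 252
D: 17·3 + 10·1 + 11·1 + 32·4 + 11·5 = 255
A: 17·5 + 10·5 + 11·3 + 32·2 + 11·2 = 254
B: 17·2 + 10·4 + 11·2 + 32·3 + 11·4 = 236
E: 17·4 + 10·3 + 11·5 + 32·1 + 11·3 = 218
D has the highest Borda score (255).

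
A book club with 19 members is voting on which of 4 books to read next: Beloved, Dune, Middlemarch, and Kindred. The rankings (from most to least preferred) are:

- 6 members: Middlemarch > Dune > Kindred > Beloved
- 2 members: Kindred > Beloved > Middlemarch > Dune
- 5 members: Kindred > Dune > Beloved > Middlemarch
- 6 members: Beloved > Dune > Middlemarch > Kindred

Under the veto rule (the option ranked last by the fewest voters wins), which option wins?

Last-place votes: Beloved 6, Dune 2, Middlemarch 5, Kindred 6.
Dune is ranked last by the fewest voters, so Dune wins.

Dune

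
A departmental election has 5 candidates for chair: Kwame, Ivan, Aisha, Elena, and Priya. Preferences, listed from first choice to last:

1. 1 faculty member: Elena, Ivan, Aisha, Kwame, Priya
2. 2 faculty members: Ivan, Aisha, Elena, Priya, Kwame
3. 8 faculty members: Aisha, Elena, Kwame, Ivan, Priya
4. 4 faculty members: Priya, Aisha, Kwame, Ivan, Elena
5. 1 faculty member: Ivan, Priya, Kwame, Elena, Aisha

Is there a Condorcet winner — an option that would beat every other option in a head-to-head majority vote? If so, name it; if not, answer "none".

Aisha

Aisha vs Kwame: 15–1 for Aisha.
Aisha vs Ivan: 12–4 for Aisha.
Aisha vs Elena: 14–2 for Aisha.
Aisha vs Priya: 11–5 for Aisha.
Aisha beats every other option head-to-head.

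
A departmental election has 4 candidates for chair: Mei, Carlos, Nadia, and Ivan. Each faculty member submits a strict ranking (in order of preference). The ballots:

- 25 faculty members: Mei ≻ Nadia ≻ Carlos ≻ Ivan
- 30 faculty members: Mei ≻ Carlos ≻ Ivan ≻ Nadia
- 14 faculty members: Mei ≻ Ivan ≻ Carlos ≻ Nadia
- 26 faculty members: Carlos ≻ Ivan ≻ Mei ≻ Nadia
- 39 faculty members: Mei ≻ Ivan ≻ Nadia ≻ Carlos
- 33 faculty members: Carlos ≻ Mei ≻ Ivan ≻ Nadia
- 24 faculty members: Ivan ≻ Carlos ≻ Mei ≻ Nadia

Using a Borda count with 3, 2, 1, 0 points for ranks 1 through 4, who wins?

Mei: 25·3 + 30·3 + 14·3 + 26·1 + 39·3 + 33·2 + 24·1 = 440
Carlos: 25·1 + 30·2 + 14·1 + 26·3 + 39·0 + 33·3 + 24·2 = 324
Nadia: 25·2 + 30·0 + 14·0 + 26·0 + 39·1 + 33·0 + 24·0 = 89
Ivan: 25·0 + 30·1 + 14·2 + 26·2 + 39·2 + 33·1 + 24·3 = 293
Mei has the highest Borda score (440).

Mei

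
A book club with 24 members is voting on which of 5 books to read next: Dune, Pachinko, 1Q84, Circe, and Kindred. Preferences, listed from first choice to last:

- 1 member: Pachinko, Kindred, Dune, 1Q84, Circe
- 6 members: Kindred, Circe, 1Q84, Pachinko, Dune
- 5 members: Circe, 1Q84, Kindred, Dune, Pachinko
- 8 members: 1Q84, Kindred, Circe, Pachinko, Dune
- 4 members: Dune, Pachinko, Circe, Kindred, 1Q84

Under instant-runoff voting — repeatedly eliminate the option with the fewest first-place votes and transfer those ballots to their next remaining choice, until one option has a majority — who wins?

Circe

Round 1: Dune 4, Pachinko 1, 1Q84 8, Circe 5, Kindred 6. Eliminate Pachinko.
Round 2: Dune 4, 1Q84 8, Circe 5, Kindred 7. Eliminate Dune.
Round 3: 1Q84 8, Circe 9, Kindred 7. Eliminate Kindred.
Round 4: 1Q84 9, Circe 15. Circe has a majority.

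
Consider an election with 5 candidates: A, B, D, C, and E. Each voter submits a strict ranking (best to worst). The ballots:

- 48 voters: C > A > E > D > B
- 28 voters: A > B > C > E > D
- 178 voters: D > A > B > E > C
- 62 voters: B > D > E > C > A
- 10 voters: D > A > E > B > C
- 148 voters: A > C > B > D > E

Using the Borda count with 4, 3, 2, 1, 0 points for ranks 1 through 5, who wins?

A

A: 48·3 + 28·4 + 178·3 + 62·0 + 10·3 + 148·4 = 1412
B: 48·0 + 28·3 + 178·2 + 62·4 + 10·1 + 148·2 = 994
D: 48·1 + 28·0 + 178·4 + 62·3 + 10·4 + 148·1 = 1134
C: 48·4 + 28·2 + 178·0 + 62·1 + 10·0 + 148·3 = 754
E: 48·2 + 28·1 + 178·1 + 62·2 + 10·2 + 148·0 = 446
A has the highest Borda score (1412).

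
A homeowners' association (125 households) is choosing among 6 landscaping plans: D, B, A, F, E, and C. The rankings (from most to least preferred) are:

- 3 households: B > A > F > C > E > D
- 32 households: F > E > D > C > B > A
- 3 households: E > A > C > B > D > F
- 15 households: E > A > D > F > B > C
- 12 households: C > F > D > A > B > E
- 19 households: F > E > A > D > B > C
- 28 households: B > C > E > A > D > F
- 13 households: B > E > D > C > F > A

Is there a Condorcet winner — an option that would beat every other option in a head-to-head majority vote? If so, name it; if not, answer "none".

F

F vs D: 66–59 for F.
F vs B: 78–47 for F.
F vs A: 76–49 for F.
F vs E: 66–59 for F.
F vs C: 69–56 for F.
F beats every other option head-to-head.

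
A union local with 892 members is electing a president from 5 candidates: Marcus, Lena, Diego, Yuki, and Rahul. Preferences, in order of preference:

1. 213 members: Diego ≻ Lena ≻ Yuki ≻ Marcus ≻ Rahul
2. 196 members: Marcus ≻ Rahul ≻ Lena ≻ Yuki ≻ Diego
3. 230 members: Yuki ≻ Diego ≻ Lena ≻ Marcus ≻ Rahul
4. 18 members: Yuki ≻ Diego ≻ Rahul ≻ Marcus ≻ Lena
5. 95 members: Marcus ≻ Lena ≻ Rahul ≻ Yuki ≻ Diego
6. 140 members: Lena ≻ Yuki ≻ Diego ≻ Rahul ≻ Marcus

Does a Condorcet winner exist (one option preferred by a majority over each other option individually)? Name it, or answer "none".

none

Checking pairwise contests:
Lena beats Marcus 583–309.
Diego beats Lena 461–431.
Yuki beats Diego 679–213.
Lena beats Yuki 644–248.
Marcus beats Rahul 734–158.
Every option loses at least one head-to-head, so there is no Condorcet winner.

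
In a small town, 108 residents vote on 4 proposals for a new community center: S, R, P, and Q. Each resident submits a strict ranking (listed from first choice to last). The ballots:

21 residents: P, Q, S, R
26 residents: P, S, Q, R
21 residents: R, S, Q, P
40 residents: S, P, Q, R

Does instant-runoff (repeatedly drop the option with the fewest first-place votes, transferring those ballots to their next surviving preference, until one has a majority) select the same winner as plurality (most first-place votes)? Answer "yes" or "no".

Instant-runoff — R1 S 40, R 21, P 47, Q 0 (Q out); R2 S 40, R 21, P 47 (R out); R3 S 61, P 47 (S winner). Winner: S.
Plurality — first-place votes: S 40, R 21, P 47, Q 0. Winner: P.
The two methods disagree.

no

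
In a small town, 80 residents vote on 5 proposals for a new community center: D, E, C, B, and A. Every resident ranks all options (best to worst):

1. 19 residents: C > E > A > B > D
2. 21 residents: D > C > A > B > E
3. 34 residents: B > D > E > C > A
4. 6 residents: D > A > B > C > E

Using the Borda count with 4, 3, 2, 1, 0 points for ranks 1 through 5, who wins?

D

D: 19·0 + 21·4 + 34·3 + 6·4 = 210
E: 19·3 + 21·0 + 34·2 + 6·0 = 125
C: 19·4 + 21·3 + 34·1 + 6·1 = 179
B: 19·1 + 21·1 + 34·4 + 6·2 = 188
A: 19·2 + 21·2 + 34·0 + 6·3 = 98
D has the highest Borda score (210).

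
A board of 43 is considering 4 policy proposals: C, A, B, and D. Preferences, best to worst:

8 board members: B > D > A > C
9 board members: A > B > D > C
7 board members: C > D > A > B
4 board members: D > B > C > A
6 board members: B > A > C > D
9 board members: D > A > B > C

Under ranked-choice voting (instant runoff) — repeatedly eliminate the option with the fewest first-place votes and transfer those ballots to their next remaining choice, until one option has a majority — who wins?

Round 1: C 7, A 9, B 14, D 13. Eliminate C.
Round 2: A 9, B 14, D 20. Eliminate A.
Round 3: B 23, D 20. B has a majority.

B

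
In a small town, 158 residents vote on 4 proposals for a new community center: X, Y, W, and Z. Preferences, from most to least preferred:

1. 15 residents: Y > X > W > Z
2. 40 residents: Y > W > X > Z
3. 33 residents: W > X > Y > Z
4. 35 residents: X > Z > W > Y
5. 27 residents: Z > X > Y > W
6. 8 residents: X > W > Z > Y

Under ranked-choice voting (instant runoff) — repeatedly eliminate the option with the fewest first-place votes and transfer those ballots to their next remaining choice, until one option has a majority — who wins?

Round 1: X 43, Y 55, W 33, Z 27. Eliminate Z.
Round 2: X 70, Y 55, W 33. Eliminate W.
Round 3: X 103, Y 55. X has a majority.

X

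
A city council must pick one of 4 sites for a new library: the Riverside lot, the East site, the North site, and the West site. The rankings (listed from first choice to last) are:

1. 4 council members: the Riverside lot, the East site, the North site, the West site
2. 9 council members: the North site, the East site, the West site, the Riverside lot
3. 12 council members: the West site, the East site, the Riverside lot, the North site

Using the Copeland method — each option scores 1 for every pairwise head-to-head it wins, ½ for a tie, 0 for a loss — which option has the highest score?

the East site

the Riverside lot: beats the North site; loses to the East site and the West site → score 1.
the East site: beats the Riverside lot, the North site, and the West site → score 3.
the North site: beats the West site; loses to the Riverside lot and the East site → score 1.
the West site: beats the Riverside lot; loses to the East site and the North site → score 1.
the East site has the best pairwise record.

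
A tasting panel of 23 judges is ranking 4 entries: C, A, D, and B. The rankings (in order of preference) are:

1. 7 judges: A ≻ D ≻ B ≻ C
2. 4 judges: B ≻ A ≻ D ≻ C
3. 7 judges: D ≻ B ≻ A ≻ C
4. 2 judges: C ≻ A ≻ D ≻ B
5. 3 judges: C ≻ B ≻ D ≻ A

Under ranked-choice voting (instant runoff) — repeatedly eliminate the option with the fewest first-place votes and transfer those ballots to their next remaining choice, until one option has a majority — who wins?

Round 1: C 5, A 7, D 7, B 4. Eliminate B.
Round 2: C 5, A 11, D 7. Eliminate C.
Round 3: A 13, D 10. A has a majority.

A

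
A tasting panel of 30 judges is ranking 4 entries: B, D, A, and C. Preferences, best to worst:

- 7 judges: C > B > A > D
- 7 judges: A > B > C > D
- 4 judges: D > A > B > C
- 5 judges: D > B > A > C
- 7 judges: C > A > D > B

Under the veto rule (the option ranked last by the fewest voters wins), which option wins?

A

Last-place votes: B 7, D 14, A 0, C 9.
A is ranked last by the fewest voters, so A wins.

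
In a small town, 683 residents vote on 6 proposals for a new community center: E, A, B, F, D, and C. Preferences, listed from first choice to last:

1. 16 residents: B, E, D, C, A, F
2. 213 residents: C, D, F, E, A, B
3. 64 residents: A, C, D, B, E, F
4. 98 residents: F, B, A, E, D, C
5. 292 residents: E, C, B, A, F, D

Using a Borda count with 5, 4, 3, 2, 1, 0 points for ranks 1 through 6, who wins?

E: 16·4 + 213·2 + 64·1 + 98·2 + 292·5 = 2210
A: 16·1 + 213·1 + 64·5 + 98·3 + 292·2 = 1427
B: 16·5 + 213·0 + 64·2 + 98·4 + 292·3 = 1476
F: 16·0 + 213·3 + 64·0 + 98·5 + 292·1 = 1421
D: 16·3 + 213·4 + 64·3 + 98·1 + 292·0 = 1190
C: 16·2 + 213·5 + 64·4 + 98·0 + 292·4 = 2521
C has the highest Borda score (2521).

C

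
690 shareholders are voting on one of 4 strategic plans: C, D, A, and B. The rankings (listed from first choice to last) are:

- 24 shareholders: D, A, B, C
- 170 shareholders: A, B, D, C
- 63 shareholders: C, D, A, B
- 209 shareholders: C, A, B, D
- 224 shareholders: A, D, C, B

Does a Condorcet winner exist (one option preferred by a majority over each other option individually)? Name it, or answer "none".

A

A vs C: 418–272 for A.
A vs D: 603–87 for A.
A vs B: 690–0 for A.
A beats every other option head-to-head.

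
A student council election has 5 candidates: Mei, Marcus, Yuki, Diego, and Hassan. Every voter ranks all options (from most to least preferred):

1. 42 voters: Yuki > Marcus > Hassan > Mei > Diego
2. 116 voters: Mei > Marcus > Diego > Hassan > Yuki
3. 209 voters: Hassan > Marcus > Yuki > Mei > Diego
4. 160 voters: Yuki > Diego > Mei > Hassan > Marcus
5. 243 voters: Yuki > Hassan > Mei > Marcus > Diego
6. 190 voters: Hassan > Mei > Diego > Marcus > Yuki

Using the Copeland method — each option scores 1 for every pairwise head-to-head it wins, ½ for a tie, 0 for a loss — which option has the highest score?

Mei: beats Marcus and Diego; loses to Yuki and Hassan → score 2.
Marcus: beats Yuki and Diego; loses to Mei and Hassan → score 2.
Yuki: beats Mei and Diego; loses to Marcus and Hassan → score 2.
Diego: loses to Mei, Marcus, Yuki, and Hassan → score 0.
Hassan: beats Mei, Marcus, Yuki, and Diego → score 4.
Hassan has the best pairwise record.

Hassan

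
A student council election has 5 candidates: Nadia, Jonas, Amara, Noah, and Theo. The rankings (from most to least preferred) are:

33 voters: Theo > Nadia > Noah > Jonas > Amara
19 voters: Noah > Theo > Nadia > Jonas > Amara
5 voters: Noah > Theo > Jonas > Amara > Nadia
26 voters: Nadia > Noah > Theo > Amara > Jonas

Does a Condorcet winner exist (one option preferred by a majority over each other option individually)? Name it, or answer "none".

Checking pairwise contests:
Theo beats Nadia 57–26.
Nadia beats Jonas 78–5.
Nadia beats Amara 78–5.
Nadia beats Noah 59–24.
Noah beats Theo 50–33.
Every option loses at least one head-to-head, so there is no Condorcet winner.

none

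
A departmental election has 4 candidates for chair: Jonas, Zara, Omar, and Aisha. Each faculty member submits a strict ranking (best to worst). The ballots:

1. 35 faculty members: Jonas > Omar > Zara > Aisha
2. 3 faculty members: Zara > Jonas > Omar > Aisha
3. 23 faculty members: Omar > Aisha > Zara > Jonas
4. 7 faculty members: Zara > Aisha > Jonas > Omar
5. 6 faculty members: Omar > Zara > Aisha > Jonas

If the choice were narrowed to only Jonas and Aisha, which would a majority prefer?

Voters preferring Jonas to Aisha: 38; preferring Aisha to Jonas: 36.
Jonas wins the head-to-head.

Jonas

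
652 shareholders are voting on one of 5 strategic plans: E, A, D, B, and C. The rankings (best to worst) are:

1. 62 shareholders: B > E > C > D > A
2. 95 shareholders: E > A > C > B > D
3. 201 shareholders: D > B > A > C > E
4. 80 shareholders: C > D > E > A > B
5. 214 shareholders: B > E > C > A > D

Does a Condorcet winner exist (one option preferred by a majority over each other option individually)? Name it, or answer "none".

B

B vs E: 477–175 for B.
B vs A: 477–175 for B.
B vs D: 371–281 for B.
B vs C: 477–175 for B.
B beats every other option head-to-head.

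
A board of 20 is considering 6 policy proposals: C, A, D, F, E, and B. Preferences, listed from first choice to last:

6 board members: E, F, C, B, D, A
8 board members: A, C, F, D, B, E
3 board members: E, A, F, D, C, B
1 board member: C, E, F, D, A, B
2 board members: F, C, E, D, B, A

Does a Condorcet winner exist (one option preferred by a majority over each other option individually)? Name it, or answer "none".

none

Checking pairwise contests:
A beats C 11–9.
E beats A 12–8.
C beats D 17–3.
A beats F 11–9.
C beats E 11–9.
C beats B 20–0.
Every option loses at least one head-to-head, so there is no Condorcet winner.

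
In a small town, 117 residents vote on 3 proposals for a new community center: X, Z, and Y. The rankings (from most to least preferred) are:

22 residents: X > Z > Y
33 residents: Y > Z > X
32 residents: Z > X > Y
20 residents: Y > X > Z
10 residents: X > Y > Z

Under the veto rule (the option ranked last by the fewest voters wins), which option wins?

Z

Last-place votes: X 33, Z 30, Y 54.
Z is ranked last by the fewest voters, so Z wins.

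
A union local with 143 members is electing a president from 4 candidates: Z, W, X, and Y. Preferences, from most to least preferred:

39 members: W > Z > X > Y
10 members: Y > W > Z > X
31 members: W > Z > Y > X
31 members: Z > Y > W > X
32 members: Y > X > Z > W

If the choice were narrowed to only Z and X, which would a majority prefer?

Z

Voters preferring Z to X: 111; preferring X to Z: 32.
Z wins the head-to-head.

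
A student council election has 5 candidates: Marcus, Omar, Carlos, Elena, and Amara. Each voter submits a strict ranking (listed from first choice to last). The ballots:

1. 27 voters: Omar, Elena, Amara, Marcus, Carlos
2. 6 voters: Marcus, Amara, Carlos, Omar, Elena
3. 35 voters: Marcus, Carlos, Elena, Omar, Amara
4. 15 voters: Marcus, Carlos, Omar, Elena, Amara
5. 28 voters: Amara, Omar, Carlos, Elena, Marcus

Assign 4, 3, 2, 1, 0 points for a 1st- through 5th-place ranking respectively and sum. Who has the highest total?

Omar

Marcus: 27·1 + 6·4 + 35·4 + 15·4 + 28·0 = 251
Omar: 27·4 + 6·1 + 35·1 + 15·2 + 28·3 = 263
Carlos: 27·0 + 6·2 + 35·3 + 15·3 + 28·2 = 218
Elena: 27·3 + 6·0 + 35·2 + 15·1 + 28·1 = 194
Amara: 27·2 + 6·3 + 35·0 + 15·0 + 28·4 = 184
Omar has the highest Borda score (263).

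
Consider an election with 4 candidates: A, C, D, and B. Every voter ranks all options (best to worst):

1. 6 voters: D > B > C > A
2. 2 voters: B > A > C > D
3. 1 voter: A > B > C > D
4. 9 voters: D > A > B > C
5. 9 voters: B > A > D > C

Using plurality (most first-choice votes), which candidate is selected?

First-place votes: A 1, C 0, D 15, B 11.
D has the most first-place votes.

D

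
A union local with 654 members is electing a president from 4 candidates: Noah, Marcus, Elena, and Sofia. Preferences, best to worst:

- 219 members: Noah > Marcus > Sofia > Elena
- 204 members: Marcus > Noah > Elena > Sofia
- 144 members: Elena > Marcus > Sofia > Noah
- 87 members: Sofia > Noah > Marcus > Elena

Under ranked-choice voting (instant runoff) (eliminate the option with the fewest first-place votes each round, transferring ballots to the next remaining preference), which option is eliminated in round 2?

Round 1: Noah 219, Marcus 204, Elena 144, Sofia 87. Eliminate Sofia.
Round 2: Noah 306, Marcus 204, Elena 144. Eliminate Elena.

Elena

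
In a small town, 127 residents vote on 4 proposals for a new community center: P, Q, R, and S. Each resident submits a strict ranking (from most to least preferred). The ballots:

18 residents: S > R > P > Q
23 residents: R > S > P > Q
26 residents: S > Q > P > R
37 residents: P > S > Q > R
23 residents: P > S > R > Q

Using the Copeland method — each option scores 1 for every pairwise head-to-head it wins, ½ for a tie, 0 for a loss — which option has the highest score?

S

P: beats Q and R; loses to S → score 2.
Q: loses to P, R, and S → score 0.
R: beats Q; loses to P and S → score 1.
S: beats P, Q, and R → score 3.
S has the best pairwise record.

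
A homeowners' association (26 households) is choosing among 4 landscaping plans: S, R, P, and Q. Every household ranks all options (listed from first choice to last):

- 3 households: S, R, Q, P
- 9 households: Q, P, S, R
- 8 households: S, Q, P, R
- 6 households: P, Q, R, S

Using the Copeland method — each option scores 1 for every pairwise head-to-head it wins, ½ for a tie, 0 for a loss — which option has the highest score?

S: beats R; loses to P and Q → score 1.
R: loses to S, P, and Q → score 0.
P: beats S and R; loses to Q → score 2.
Q: beats S, R, and P → score 3.
Q has the best pairwise record.

Q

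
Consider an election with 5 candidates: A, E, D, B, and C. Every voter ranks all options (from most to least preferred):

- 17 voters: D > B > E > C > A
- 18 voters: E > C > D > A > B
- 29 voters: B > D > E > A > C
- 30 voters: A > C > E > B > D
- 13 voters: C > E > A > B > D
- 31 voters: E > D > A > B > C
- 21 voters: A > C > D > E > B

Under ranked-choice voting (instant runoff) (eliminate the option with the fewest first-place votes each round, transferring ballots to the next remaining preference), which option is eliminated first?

Round 1: A 51, E 49, D 17, B 29, C 13. Eliminate C.

C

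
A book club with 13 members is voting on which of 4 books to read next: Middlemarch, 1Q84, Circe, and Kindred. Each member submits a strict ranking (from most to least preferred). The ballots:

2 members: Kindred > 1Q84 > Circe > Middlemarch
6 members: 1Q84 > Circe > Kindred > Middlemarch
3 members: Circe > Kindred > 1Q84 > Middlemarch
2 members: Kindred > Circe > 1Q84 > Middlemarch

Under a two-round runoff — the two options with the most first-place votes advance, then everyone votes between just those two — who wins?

Kindred

Round 1 first-place votes: Middlemarch 0, 1Q84 6, Circe 3, Kindred 4.
1Q84 and Kindred advance.
Runoff: 1Q84 is preferred to Kindred by 6 voters; Kindred by 7.
Kindred wins the runoff.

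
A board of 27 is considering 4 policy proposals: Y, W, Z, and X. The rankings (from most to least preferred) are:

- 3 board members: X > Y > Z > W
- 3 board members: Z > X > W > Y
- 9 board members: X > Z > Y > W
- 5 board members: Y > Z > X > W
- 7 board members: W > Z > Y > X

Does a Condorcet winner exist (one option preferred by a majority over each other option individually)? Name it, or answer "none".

Z vs Y: 19–8 for Z.
Z vs W: 20–7 for Z.
Z vs X: 15–12 for Z.
Z beats every other option head-to-head.

Z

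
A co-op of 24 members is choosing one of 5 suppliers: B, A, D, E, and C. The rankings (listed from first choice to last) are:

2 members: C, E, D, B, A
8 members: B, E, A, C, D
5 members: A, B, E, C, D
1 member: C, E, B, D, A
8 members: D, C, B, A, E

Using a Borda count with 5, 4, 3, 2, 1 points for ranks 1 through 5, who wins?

B: 2·2 + 8·5 + 5·4 + 1·3 + 8·3 = 91
A: 2·1 + 8·3 + 5·5 + 1·1 + 8·2 = 68
D: 2·3 + 8·1 + 5·1 + 1·2 + 8·5 = 61
E: 2·4 + 8·4 + 5·3 + 1·4 + 8·1 = 67
C: 2·5 + 8·2 + 5·2 + 1·5 + 8·4 = 73
B has the highest Borda score (91).

B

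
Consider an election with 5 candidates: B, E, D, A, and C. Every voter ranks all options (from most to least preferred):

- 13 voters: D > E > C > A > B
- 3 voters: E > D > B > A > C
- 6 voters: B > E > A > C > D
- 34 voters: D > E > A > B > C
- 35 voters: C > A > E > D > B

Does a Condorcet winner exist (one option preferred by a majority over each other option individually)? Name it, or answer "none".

D

D vs B: 85–6 for D.
D vs E: 47–44 for D.
D vs A: 50–41 for D.
D vs C: 50–41 for D.
D beats every other option head-to-head.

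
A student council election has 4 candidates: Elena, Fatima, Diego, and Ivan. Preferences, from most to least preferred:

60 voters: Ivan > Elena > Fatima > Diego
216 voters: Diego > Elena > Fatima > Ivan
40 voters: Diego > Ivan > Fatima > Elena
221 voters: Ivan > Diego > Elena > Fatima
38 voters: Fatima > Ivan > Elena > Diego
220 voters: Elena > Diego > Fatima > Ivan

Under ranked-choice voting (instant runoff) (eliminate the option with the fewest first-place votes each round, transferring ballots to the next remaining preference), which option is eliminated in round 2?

Round 1: Elena 220, Fatima 38, Diego 256, Ivan 281. Eliminate Fatima.
Round 2: Elena 220, Diego 256, Ivan 319. Eliminate Elena.

Elena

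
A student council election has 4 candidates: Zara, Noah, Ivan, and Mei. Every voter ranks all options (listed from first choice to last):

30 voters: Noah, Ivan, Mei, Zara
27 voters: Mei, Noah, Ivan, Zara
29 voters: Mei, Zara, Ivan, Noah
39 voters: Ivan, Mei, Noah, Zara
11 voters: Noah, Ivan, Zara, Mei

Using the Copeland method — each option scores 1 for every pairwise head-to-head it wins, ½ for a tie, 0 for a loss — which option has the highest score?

Ivan

Zara: loses to Noah, Ivan, and Mei → score 0.
Noah: beats Zara; ties Ivan; loses to Mei → score 1.5.
Ivan: beats Zara and Mei; ties Noah → score 2.5.
Mei: beats Zara and Noah; loses to Ivan → score 2.
Ivan has the best pairwise record.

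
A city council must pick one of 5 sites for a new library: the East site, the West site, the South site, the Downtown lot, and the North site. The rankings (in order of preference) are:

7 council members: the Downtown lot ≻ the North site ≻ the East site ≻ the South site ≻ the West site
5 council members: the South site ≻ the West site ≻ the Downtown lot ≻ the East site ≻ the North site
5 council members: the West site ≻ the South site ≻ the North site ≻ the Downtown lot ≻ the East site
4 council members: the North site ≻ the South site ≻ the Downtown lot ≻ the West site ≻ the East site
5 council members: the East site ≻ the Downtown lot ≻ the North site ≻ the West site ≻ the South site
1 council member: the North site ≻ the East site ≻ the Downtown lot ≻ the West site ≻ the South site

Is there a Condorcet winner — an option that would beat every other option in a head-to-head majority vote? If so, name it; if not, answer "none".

Checking pairwise contests:
the West site beats the East site 14–13.
the South site beats the West site 16–11.
the North site beats the South site 17–10.
the South site beats the Downtown lot 14–13.
the Downtown lot beats the North site 17–10.
Every option loses at least one head-to-head, so there is no Condorcet winner.

none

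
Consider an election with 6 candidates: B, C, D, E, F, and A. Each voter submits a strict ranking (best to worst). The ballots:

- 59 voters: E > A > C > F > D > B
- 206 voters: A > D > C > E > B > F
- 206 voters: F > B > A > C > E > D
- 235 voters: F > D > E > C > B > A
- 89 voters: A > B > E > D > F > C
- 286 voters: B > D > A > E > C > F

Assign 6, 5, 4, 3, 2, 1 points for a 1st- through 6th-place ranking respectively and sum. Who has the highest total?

B: 59·1 + 206·2 + 206·5 + 235·2 + 89·5 + 286·6 = 4132
C: 59·4 + 206·4 + 206·3 + 235·3 + 89·1 + 286·2 = 3044
D: 59·2 + 206·5 + 206·1 + 235·5 + 89·3 + 286·5 = 4226
E: 59·6 + 206·3 + 206·2 + 235·4 + 89·4 + 286·3 = 3538
F: 59·3 + 206·1 + 206·6 + 235·6 + 89·2 + 286·1 = 3493
A: 59·5 + 206·6 + 206·4 + 235·1 + 89·6 + 286·4 = 4268
A has the highest Borda score (4268).

A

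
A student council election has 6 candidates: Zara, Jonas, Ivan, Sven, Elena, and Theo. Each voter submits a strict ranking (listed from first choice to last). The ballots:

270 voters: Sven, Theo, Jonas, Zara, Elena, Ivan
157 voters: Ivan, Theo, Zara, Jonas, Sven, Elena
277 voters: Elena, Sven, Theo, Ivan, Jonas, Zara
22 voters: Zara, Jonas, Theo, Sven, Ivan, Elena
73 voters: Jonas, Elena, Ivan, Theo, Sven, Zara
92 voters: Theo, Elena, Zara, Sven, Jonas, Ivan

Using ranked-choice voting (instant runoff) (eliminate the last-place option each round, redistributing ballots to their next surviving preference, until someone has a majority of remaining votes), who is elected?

Round 1: Zara 22, Jonas 73, Ivan 157, Sven 270, Elena 277, Theo 92. Eliminate Zara.
Round 2: Jonas 95, Ivan 157, Sven 270, Elena 277, Theo 92. Eliminate Theo.
Round 3: Jonas 95, Ivan 157, Sven 270, Elena 369. Eliminate Jonas.
Round 4: Ivan 157, Sven 292, Elena 442. Eliminate Ivan.
Round 5: Sven 449, Elena 442. Sven has a majority.

Sven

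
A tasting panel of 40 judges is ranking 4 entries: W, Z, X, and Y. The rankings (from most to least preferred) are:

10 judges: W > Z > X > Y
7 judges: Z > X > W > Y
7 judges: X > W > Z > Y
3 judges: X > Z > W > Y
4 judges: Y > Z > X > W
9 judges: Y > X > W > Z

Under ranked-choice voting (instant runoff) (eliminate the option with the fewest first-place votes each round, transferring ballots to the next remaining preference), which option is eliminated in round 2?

W

Round 1: W 10, Z 7, X 10, Y 13. Eliminate Z.
Round 2: W 10, X 17, Y 13. Eliminate W.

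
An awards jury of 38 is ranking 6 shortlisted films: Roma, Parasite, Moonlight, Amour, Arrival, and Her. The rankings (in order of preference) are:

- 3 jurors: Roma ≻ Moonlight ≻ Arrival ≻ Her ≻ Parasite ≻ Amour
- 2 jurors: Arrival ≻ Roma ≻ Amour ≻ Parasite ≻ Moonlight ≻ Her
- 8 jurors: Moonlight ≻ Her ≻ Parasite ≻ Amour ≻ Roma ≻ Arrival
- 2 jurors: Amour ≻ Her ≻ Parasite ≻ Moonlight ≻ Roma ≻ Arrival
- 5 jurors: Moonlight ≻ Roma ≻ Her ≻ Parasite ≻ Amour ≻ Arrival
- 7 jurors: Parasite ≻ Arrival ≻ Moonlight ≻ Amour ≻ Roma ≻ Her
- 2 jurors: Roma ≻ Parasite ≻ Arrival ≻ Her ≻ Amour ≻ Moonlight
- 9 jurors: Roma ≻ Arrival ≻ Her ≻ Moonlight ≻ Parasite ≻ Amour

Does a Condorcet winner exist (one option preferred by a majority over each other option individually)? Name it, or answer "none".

none

Checking pairwise contests:
Moonlight beats Roma 22–16.
Roma beats Parasite 21–17.
Arrival beats Moonlight 20–18.
Roma beats Amour 21–17.
Roma beats Arrival 29–9.
Roma beats Her 28–10.
Every option loses at least one head-to-head, so there is no Condorcet winner.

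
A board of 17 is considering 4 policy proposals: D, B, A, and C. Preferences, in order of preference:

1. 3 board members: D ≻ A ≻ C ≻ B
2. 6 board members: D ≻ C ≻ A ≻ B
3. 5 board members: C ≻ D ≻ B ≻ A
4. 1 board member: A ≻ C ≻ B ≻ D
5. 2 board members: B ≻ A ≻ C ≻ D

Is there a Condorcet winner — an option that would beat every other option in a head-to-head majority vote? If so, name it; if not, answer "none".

D

D vs B: 14–3 for D.
D vs A: 14–3 for D.
D vs C: 9–8 for D.
D beats every other option head-to-head.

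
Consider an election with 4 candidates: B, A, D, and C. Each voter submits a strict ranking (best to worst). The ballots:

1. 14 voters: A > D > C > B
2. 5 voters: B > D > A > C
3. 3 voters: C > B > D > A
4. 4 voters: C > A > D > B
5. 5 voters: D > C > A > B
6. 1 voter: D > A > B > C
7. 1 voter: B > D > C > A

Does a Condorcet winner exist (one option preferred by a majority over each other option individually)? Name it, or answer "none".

A

A vs B: 24–9 for A.
A vs D: 18–15 for A.
A vs C: 20–13 for A.
A beats every other option head-to-head.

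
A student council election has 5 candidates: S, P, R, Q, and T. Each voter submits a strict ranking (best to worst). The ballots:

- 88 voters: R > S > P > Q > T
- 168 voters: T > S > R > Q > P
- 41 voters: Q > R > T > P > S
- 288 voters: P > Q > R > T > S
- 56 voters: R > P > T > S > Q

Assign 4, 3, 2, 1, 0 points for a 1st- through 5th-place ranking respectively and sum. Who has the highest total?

S: 88·3 + 168·3 + 41·0 + 288·0 + 56·1 = 824
P: 88·2 + 168·0 + 41·1 + 288·4 + 56·3 = 1537
R: 88·4 + 168·2 + 41·3 + 288·2 + 56·4 = 1611
Q: 88·1 + 168·1 + 41·4 + 288·3 + 56·0 = 1284
T: 88·0 + 168·4 + 41·2 + 288·1 + 56·2 = 1154
R has the highest Borda score (1611).

R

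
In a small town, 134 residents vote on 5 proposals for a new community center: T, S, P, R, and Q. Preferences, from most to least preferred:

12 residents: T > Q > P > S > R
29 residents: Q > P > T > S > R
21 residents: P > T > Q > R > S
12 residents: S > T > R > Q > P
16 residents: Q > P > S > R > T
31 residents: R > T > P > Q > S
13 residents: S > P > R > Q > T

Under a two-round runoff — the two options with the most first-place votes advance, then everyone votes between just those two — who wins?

Q

Round 1 first-place votes: T 12, S 25, P 21, R 31, Q 45.
Q and R advance.
Runoff: Q is preferred to R by 78 voters; R by 56.
Q wins the runoff.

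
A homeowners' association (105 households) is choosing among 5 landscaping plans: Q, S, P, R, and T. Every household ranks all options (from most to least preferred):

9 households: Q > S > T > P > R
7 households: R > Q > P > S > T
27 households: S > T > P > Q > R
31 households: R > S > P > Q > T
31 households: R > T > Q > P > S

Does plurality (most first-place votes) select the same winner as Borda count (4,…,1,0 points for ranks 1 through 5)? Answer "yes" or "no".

yes

Plurality — first-place votes: Q 9, S 27, P 0, R 69, T 0. Winner: R.
Borda — scores: Q 177, S 235, P 170, R 276, T 192. Winner: R.
The two methods agree.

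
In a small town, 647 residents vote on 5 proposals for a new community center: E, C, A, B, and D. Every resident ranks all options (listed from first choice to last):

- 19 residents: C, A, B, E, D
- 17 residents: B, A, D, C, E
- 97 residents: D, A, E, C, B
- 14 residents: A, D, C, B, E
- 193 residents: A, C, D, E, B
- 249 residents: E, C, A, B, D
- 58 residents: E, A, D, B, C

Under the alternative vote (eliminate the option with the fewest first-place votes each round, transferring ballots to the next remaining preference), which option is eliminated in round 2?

C

Round 1: E 307, C 19, A 207, B 17, D 97. Eliminate B.
Round 2: E 307, C 19, A 224, D 97. Eliminate C.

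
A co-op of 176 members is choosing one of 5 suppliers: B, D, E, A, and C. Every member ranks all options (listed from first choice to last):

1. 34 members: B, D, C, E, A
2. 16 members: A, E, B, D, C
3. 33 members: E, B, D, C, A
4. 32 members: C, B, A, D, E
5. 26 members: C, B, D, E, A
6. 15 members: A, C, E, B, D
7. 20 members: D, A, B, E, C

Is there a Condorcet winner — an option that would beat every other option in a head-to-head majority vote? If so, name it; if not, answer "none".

B

B vs D: 156–20 for B.
B vs E: 112–64 for B.
B vs A: 125–51 for B.
B vs C: 103–73 for B.
B beats every other option head-to-head.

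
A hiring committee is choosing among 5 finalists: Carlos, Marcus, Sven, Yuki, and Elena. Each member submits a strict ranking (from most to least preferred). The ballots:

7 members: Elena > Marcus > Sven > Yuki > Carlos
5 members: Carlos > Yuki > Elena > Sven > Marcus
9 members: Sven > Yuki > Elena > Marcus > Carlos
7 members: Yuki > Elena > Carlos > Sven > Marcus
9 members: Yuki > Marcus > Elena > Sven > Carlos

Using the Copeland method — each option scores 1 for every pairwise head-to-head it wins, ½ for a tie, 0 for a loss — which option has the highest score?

Yuki

Carlos: loses to Marcus, Sven, Yuki, and Elena → score 0.
Marcus: beats Carlos; loses to Sven, Yuki, and Elena → score 1.
Sven: beats Carlos and Marcus; loses to Yuki and Elena → score 2.
Yuki: beats Carlos, Marcus, Sven, and Elena → score 4.
Elena: beats Carlos, Marcus, and Sven; loses to Yuki → score 3.
Yuki has the best pairwise record.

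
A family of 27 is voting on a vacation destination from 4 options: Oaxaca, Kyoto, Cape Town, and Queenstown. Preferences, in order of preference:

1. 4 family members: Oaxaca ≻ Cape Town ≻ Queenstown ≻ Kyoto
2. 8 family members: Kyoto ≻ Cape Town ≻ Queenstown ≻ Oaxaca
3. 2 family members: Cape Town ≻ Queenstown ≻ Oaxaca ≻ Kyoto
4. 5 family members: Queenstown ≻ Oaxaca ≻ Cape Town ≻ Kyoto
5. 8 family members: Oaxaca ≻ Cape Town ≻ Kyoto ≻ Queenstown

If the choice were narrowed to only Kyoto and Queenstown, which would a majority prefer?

Voters preferring Kyoto to Queenstown: 16; preferring Queenstown to Kyoto: 11.
Kyoto wins the head-to-head.

Kyoto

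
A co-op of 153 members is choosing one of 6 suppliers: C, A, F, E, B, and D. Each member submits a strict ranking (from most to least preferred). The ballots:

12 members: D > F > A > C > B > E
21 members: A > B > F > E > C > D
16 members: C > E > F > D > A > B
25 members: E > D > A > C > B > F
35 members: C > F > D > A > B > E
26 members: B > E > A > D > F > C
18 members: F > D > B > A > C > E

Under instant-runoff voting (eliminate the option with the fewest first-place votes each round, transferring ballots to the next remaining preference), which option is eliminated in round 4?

F

Round 1: C 51, A 21, F 18, E 25, B 26, D 12. Eliminate D.
Round 2: C 51, A 21, F 30, E 25, B 26. Eliminate A.
Round 3: C 51, F 30, E 25, B 47. Eliminate E.
Round 4: C 76, F 30, B 47. Eliminate F.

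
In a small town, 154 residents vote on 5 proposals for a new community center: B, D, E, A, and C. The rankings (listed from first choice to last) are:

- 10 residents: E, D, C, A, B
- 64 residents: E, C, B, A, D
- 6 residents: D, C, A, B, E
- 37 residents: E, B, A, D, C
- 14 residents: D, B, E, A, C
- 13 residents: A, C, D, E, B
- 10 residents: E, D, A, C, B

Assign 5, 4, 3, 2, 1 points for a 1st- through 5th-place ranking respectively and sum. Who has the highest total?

E

B: 10·1 + 64·3 + 6·2 + 37·4 + 14·4 + 13·1 + 10·1 = 441
D: 10·4 + 64·1 + 6·5 + 37·2 + 14·5 + 13·3 + 10·4 = 357
E: 10·5 + 64·5 + 6·1 + 37·5 + 14·3 + 13·2 + 10·5 = 679
A: 10·2 + 64·2 + 6·3 + 37·3 + 14·2 + 13·5 + 10·3 = 400
C: 10·3 + 64·4 + 6·4 + 37·1 + 14·1 + 13·4 + 10·2 = 433
E has the highest Borda score (679).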